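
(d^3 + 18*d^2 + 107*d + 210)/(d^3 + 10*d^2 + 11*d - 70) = (d + 6)/(d - 2)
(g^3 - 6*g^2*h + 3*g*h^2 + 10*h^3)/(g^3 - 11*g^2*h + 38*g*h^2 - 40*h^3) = (g + h)/(g - 4*h)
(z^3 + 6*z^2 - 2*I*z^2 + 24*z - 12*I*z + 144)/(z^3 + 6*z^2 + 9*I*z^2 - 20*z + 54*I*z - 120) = (z - 6*I)/(z + 5*I)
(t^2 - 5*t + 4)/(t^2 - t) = (t - 4)/t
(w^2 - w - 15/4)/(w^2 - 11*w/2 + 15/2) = (w + 3/2)/(w - 3)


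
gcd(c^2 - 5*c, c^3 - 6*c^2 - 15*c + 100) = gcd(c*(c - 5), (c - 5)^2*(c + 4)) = c - 5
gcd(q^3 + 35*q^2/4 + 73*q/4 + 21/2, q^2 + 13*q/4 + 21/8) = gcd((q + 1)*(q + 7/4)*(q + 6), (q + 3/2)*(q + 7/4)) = q + 7/4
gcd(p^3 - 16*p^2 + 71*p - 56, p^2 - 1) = p - 1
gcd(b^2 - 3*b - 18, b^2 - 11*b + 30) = b - 6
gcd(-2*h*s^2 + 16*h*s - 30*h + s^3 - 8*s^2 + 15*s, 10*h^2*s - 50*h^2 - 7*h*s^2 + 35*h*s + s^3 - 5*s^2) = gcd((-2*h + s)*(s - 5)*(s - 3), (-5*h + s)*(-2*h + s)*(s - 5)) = -2*h*s + 10*h + s^2 - 5*s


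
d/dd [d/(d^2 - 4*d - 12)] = (d^2 - 2*d*(d - 2) - 4*d - 12)/(-d^2 + 4*d + 12)^2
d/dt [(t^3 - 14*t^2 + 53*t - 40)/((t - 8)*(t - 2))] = (t^2 - 4*t + 7)/(t^2 - 4*t + 4)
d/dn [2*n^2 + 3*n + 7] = 4*n + 3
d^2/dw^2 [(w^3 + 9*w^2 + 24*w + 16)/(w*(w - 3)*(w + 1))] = 2*(11*w^3 + 48*w^2 - 144*w + 144)/(w^3*(w^3 - 9*w^2 + 27*w - 27))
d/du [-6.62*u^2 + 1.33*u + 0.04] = 1.33 - 13.24*u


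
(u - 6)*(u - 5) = u^2 - 11*u + 30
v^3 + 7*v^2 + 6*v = v*(v + 1)*(v + 6)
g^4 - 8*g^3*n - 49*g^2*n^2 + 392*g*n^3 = g*(g - 8*n)*(g - 7*n)*(g + 7*n)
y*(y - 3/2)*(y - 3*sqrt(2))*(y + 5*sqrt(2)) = y^4 - 3*y^3/2 + 2*sqrt(2)*y^3 - 30*y^2 - 3*sqrt(2)*y^2 + 45*y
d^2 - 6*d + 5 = (d - 5)*(d - 1)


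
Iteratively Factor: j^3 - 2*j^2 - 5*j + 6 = (j + 2)*(j^2 - 4*j + 3) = (j - 3)*(j + 2)*(j - 1)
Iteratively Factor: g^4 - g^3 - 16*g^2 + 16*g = (g - 1)*(g^3 - 16*g) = (g - 1)*(g + 4)*(g^2 - 4*g) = g*(g - 1)*(g + 4)*(g - 4)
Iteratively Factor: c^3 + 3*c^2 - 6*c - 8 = (c - 2)*(c^2 + 5*c + 4) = (c - 2)*(c + 4)*(c + 1)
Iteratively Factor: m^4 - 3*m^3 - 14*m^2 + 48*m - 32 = (m - 1)*(m^3 - 2*m^2 - 16*m + 32) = (m - 2)*(m - 1)*(m^2 - 16) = (m - 2)*(m - 1)*(m + 4)*(m - 4)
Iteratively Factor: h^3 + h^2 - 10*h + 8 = (h - 1)*(h^2 + 2*h - 8) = (h - 1)*(h + 4)*(h - 2)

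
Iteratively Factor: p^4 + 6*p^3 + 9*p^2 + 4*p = (p + 1)*(p^3 + 5*p^2 + 4*p) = p*(p + 1)*(p^2 + 5*p + 4) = p*(p + 1)*(p + 4)*(p + 1)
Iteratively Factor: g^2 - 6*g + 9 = (g - 3)*(g - 3)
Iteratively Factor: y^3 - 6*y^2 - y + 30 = (y + 2)*(y^2 - 8*y + 15) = (y - 5)*(y + 2)*(y - 3)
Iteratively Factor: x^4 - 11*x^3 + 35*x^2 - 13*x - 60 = (x - 5)*(x^3 - 6*x^2 + 5*x + 12) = (x - 5)*(x - 4)*(x^2 - 2*x - 3) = (x - 5)*(x - 4)*(x + 1)*(x - 3)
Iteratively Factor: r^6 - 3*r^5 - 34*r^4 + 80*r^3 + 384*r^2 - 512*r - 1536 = (r - 4)*(r^5 + r^4 - 30*r^3 - 40*r^2 + 224*r + 384) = (r - 4)^2*(r^4 + 5*r^3 - 10*r^2 - 80*r - 96) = (r - 4)^2*(r + 3)*(r^3 + 2*r^2 - 16*r - 32) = (r - 4)^3*(r + 3)*(r^2 + 6*r + 8) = (r - 4)^3*(r + 3)*(r + 4)*(r + 2)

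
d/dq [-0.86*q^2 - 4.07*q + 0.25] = -1.72*q - 4.07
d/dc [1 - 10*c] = -10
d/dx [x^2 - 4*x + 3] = 2*x - 4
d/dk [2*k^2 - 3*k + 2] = 4*k - 3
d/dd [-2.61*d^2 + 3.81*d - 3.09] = 3.81 - 5.22*d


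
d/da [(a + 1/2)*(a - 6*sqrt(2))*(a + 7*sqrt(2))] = 3*a^2 + a + 2*sqrt(2)*a - 84 + sqrt(2)/2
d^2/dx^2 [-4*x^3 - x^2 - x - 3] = -24*x - 2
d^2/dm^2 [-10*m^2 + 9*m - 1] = -20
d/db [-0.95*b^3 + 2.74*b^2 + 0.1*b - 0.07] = -2.85*b^2 + 5.48*b + 0.1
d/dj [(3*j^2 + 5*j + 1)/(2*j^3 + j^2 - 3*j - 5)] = 2*(-3*j^4 - 10*j^3 - 10*j^2 - 16*j - 11)/(4*j^6 + 4*j^5 - 11*j^4 - 26*j^3 - j^2 + 30*j + 25)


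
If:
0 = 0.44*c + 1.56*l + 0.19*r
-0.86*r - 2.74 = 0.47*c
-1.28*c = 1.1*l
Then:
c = -0.41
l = 0.48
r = -2.96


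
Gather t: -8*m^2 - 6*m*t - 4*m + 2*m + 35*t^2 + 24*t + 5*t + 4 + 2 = -8*m^2 - 2*m + 35*t^2 + t*(29 - 6*m) + 6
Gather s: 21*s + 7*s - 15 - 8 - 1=28*s - 24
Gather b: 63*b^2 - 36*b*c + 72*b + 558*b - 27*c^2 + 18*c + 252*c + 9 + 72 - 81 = 63*b^2 + b*(630 - 36*c) - 27*c^2 + 270*c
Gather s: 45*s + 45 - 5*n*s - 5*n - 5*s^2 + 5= -5*n - 5*s^2 + s*(45 - 5*n) + 50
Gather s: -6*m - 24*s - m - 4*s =-7*m - 28*s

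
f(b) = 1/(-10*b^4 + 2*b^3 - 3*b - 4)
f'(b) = (40*b^3 - 6*b^2 + 3)/(-10*b^4 + 2*b^3 - 3*b - 4)^2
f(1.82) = -0.01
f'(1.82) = 0.02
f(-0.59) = -0.26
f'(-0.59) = -0.49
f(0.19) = -0.22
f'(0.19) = 0.15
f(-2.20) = -0.00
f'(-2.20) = -0.01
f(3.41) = -0.00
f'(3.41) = 0.00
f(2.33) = -0.00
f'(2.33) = 0.01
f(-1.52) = -0.02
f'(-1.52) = -0.04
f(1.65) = -0.01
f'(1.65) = 0.03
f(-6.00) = 0.00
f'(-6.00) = 0.00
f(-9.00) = 0.00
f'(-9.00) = 0.00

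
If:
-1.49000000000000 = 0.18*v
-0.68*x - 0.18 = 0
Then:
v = -8.28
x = -0.26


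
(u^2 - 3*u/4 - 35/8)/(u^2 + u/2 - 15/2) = (u + 7/4)/(u + 3)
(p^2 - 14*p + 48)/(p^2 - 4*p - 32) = (p - 6)/(p + 4)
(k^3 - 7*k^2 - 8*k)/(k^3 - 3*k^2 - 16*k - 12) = k*(k - 8)/(k^2 - 4*k - 12)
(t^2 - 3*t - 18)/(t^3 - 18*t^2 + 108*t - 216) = (t + 3)/(t^2 - 12*t + 36)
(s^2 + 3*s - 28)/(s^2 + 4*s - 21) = (s - 4)/(s - 3)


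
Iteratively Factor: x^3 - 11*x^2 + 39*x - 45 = (x - 5)*(x^2 - 6*x + 9) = (x - 5)*(x - 3)*(x - 3)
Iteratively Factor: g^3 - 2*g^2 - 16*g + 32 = (g - 2)*(g^2 - 16) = (g - 4)*(g - 2)*(g + 4)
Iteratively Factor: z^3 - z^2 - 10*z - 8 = (z + 1)*(z^2 - 2*z - 8) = (z - 4)*(z + 1)*(z + 2)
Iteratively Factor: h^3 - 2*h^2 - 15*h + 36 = (h + 4)*(h^2 - 6*h + 9) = (h - 3)*(h + 4)*(h - 3)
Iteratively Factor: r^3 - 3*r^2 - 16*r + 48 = (r + 4)*(r^2 - 7*r + 12) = (r - 3)*(r + 4)*(r - 4)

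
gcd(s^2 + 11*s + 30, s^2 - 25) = s + 5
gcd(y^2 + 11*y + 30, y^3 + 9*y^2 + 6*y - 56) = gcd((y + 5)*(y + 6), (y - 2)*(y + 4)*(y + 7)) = 1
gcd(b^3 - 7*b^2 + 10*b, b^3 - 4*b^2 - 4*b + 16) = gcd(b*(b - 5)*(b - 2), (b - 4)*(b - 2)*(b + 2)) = b - 2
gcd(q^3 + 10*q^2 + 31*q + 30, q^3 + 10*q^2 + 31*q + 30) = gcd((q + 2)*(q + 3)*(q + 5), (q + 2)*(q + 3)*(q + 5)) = q^3 + 10*q^2 + 31*q + 30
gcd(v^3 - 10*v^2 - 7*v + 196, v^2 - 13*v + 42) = v - 7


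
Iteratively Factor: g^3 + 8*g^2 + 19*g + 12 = (g + 4)*(g^2 + 4*g + 3) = (g + 1)*(g + 4)*(g + 3)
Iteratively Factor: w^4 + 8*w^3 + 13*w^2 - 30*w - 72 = (w + 3)*(w^3 + 5*w^2 - 2*w - 24) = (w + 3)*(w + 4)*(w^2 + w - 6) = (w + 3)^2*(w + 4)*(w - 2)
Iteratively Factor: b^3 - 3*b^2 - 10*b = (b + 2)*(b^2 - 5*b) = b*(b + 2)*(b - 5)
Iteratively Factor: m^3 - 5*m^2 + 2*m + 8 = (m + 1)*(m^2 - 6*m + 8) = (m - 4)*(m + 1)*(m - 2)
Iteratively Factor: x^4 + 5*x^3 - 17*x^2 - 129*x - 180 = (x + 3)*(x^3 + 2*x^2 - 23*x - 60) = (x + 3)*(x + 4)*(x^2 - 2*x - 15) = (x + 3)^2*(x + 4)*(x - 5)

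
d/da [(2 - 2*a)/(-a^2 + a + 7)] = 2*(a^2 - a - (a - 1)*(2*a - 1) - 7)/(-a^2 + a + 7)^2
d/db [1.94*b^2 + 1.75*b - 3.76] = 3.88*b + 1.75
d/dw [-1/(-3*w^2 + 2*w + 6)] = 2*(1 - 3*w)/(-3*w^2 + 2*w + 6)^2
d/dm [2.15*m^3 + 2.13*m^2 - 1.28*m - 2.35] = 6.45*m^2 + 4.26*m - 1.28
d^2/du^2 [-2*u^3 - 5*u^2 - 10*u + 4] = -12*u - 10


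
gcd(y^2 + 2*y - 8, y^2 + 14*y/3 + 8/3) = y + 4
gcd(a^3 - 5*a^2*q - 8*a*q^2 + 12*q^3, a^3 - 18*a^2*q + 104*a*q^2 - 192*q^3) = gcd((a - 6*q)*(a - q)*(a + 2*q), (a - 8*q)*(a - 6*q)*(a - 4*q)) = -a + 6*q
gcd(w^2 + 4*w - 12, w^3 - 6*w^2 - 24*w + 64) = w - 2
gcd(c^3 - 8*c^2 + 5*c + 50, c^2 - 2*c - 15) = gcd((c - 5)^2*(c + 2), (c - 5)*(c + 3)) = c - 5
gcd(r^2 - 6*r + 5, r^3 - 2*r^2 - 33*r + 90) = r - 5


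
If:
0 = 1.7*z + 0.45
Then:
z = -0.26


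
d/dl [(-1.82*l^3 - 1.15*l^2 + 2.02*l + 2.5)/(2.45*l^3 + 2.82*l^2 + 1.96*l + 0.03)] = (-2.3149*l^4 - 17.0324*l^3 - 26.4892*l^2 - 14.169*l - 4.8394)/(6.0025*l^6 + 13.818*l^5 + 17.5564*l^4 + 11.2014*l^3 + 4.0108*l^2 + 0.1176*l + 0.0009)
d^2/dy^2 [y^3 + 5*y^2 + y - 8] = 6*y + 10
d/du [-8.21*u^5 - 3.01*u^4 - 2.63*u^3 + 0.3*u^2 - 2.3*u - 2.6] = -41.05*u^4 - 12.04*u^3 - 7.89*u^2 + 0.6*u - 2.3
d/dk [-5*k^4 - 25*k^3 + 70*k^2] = 5*k*(-4*k^2 - 15*k + 28)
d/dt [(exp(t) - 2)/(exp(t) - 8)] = -6*exp(t)/(exp(t) - 8)^2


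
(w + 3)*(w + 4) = w^2 + 7*w + 12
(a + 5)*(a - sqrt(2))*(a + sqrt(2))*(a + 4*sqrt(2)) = a^4 + 5*a^3 + 4*sqrt(2)*a^3 - 2*a^2 + 20*sqrt(2)*a^2 - 8*sqrt(2)*a - 10*a - 40*sqrt(2)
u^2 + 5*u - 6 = (u - 1)*(u + 6)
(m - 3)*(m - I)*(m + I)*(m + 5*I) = m^4 - 3*m^3 + 5*I*m^3 + m^2 - 15*I*m^2 - 3*m + 5*I*m - 15*I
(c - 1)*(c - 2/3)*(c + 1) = c^3 - 2*c^2/3 - c + 2/3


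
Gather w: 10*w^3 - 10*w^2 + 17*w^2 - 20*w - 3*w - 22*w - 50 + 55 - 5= 10*w^3 + 7*w^2 - 45*w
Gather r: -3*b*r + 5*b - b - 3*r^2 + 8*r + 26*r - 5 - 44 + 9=4*b - 3*r^2 + r*(34 - 3*b) - 40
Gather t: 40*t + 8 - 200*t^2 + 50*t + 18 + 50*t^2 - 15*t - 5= -150*t^2 + 75*t + 21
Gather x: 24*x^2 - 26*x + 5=24*x^2 - 26*x + 5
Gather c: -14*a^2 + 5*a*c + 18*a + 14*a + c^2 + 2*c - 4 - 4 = -14*a^2 + 32*a + c^2 + c*(5*a + 2) - 8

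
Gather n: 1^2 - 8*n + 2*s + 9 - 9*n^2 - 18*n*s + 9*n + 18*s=-9*n^2 + n*(1 - 18*s) + 20*s + 10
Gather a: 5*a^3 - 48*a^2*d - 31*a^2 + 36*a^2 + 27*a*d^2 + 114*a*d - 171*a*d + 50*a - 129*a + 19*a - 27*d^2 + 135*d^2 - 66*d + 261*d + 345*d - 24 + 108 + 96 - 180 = 5*a^3 + a^2*(5 - 48*d) + a*(27*d^2 - 57*d - 60) + 108*d^2 + 540*d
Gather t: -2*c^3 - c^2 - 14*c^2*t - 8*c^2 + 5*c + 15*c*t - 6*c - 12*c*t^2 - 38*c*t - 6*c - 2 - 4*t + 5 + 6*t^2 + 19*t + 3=-2*c^3 - 9*c^2 - 7*c + t^2*(6 - 12*c) + t*(-14*c^2 - 23*c + 15) + 6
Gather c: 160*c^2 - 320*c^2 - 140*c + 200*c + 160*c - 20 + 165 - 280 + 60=-160*c^2 + 220*c - 75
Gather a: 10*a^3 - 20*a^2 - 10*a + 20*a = 10*a^3 - 20*a^2 + 10*a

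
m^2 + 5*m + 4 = (m + 1)*(m + 4)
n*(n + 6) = n^2 + 6*n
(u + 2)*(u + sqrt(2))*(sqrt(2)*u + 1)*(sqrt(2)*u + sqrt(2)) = 2*u^4 + 3*sqrt(2)*u^3 + 6*u^3 + 6*u^2 + 9*sqrt(2)*u^2 + 6*u + 6*sqrt(2)*u + 4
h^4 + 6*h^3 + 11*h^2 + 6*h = h*(h + 1)*(h + 2)*(h + 3)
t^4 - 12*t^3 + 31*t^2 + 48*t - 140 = (t - 7)*(t - 5)*(t - 2)*(t + 2)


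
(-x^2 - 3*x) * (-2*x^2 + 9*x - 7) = 2*x^4 - 3*x^3 - 20*x^2 + 21*x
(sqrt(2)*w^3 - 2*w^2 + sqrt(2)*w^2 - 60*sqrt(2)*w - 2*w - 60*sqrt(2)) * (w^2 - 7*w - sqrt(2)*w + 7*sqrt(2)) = sqrt(2)*w^5 - 6*sqrt(2)*w^4 - 4*w^4 - 65*sqrt(2)*w^3 + 24*w^3 + 148*w^2 + 348*sqrt(2)*w^2 - 720*w + 406*sqrt(2)*w - 840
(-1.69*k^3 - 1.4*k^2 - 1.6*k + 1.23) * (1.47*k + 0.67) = -2.4843*k^4 - 3.1903*k^3 - 3.29*k^2 + 0.7361*k + 0.8241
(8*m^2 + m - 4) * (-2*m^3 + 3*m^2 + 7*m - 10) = -16*m^5 + 22*m^4 + 67*m^3 - 85*m^2 - 38*m + 40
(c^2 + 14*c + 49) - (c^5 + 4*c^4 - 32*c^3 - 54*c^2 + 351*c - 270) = -c^5 - 4*c^4 + 32*c^3 + 55*c^2 - 337*c + 319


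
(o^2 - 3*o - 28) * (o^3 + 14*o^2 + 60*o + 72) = o^5 + 11*o^4 - 10*o^3 - 500*o^2 - 1896*o - 2016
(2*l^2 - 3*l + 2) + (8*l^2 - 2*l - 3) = 10*l^2 - 5*l - 1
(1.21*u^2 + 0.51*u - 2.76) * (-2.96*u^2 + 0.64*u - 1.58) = -3.5816*u^4 - 0.7352*u^3 + 6.5842*u^2 - 2.5722*u + 4.3608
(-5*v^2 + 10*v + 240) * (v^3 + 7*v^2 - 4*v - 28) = -5*v^5 - 25*v^4 + 330*v^3 + 1780*v^2 - 1240*v - 6720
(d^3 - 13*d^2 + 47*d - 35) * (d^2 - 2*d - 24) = d^5 - 15*d^4 + 49*d^3 + 183*d^2 - 1058*d + 840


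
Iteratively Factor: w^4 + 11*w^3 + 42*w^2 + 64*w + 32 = (w + 1)*(w^3 + 10*w^2 + 32*w + 32) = (w + 1)*(w + 2)*(w^2 + 8*w + 16) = (w + 1)*(w + 2)*(w + 4)*(w + 4)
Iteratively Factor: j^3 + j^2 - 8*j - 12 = (j + 2)*(j^2 - j - 6) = (j - 3)*(j + 2)*(j + 2)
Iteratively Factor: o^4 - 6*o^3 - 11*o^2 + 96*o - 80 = (o - 4)*(o^3 - 2*o^2 - 19*o + 20) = (o - 4)*(o + 4)*(o^2 - 6*o + 5) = (o - 4)*(o - 1)*(o + 4)*(o - 5)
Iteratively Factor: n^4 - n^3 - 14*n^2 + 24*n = (n - 2)*(n^3 + n^2 - 12*n) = (n - 2)*(n + 4)*(n^2 - 3*n) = (n - 3)*(n - 2)*(n + 4)*(n)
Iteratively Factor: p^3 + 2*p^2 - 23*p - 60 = (p + 4)*(p^2 - 2*p - 15) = (p + 3)*(p + 4)*(p - 5)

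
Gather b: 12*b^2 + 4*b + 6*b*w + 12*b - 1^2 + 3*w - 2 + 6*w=12*b^2 + b*(6*w + 16) + 9*w - 3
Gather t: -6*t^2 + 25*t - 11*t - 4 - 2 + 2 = -6*t^2 + 14*t - 4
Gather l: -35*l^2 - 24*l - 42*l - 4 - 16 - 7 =-35*l^2 - 66*l - 27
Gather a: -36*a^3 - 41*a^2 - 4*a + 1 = -36*a^3 - 41*a^2 - 4*a + 1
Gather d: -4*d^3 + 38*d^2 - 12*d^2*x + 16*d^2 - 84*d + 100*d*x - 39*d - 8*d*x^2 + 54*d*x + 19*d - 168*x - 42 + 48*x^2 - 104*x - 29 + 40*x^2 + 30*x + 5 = -4*d^3 + d^2*(54 - 12*x) + d*(-8*x^2 + 154*x - 104) + 88*x^2 - 242*x - 66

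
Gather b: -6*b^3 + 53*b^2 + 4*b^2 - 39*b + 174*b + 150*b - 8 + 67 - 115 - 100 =-6*b^3 + 57*b^2 + 285*b - 156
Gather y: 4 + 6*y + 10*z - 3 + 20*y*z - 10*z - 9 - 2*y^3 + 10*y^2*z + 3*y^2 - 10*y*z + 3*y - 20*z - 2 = -2*y^3 + y^2*(10*z + 3) + y*(10*z + 9) - 20*z - 10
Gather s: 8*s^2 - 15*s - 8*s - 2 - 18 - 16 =8*s^2 - 23*s - 36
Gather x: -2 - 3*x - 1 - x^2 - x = -x^2 - 4*x - 3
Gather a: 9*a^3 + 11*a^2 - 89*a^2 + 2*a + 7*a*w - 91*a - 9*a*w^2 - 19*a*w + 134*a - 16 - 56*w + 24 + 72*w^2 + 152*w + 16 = 9*a^3 - 78*a^2 + a*(-9*w^2 - 12*w + 45) + 72*w^2 + 96*w + 24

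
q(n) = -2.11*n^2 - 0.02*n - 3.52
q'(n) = -4.22*n - 0.02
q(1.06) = -5.91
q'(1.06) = -4.49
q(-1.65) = -9.23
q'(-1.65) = 6.94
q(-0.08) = -3.53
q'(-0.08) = 0.32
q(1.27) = -6.95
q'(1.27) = -5.38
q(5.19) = -60.46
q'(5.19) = -21.92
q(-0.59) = -4.24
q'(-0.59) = 2.47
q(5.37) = -64.47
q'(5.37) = -22.68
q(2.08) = -12.69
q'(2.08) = -8.80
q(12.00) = -307.60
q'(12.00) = -50.66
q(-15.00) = -477.97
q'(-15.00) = 63.28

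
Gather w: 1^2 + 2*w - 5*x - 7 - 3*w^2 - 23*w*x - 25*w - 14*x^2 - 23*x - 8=-3*w^2 + w*(-23*x - 23) - 14*x^2 - 28*x - 14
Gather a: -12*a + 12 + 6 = 18 - 12*a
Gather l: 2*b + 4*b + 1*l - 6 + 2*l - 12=6*b + 3*l - 18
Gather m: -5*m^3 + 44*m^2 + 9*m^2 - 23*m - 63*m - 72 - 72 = -5*m^3 + 53*m^2 - 86*m - 144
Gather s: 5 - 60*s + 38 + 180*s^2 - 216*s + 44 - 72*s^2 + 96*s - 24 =108*s^2 - 180*s + 63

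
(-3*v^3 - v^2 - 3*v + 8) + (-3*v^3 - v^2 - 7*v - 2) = -6*v^3 - 2*v^2 - 10*v + 6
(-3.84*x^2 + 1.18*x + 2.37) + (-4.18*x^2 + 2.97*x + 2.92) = -8.02*x^2 + 4.15*x + 5.29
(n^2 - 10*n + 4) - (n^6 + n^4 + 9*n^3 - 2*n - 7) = -n^6 - n^4 - 9*n^3 + n^2 - 8*n + 11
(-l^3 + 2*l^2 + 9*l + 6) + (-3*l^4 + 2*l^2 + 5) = -3*l^4 - l^3 + 4*l^2 + 9*l + 11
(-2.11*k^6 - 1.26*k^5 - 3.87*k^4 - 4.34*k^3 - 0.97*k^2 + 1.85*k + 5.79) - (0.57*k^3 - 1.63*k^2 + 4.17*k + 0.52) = -2.11*k^6 - 1.26*k^5 - 3.87*k^4 - 4.91*k^3 + 0.66*k^2 - 2.32*k + 5.27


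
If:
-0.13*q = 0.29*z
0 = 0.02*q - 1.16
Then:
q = 58.00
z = -26.00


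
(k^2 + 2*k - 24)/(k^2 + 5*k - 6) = (k - 4)/(k - 1)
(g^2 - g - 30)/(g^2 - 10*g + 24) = (g + 5)/(g - 4)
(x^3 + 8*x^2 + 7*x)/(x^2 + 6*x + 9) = x*(x^2 + 8*x + 7)/(x^2 + 6*x + 9)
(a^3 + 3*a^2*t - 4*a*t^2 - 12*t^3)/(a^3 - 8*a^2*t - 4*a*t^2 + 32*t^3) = (-a - 3*t)/(-a + 8*t)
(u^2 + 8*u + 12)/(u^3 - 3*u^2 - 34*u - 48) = (u + 6)/(u^2 - 5*u - 24)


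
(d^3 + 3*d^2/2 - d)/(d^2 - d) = (d^2 + 3*d/2 - 1)/(d - 1)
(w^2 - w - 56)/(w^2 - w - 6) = (-w^2 + w + 56)/(-w^2 + w + 6)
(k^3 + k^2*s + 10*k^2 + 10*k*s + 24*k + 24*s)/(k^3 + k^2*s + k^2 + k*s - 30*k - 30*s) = (k + 4)/(k - 5)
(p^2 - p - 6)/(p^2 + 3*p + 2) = (p - 3)/(p + 1)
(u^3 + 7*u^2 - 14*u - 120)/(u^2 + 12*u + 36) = (u^2 + u - 20)/(u + 6)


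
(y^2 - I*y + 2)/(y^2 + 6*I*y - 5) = (y - 2*I)/(y + 5*I)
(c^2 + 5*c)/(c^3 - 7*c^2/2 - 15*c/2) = 2*(c + 5)/(2*c^2 - 7*c - 15)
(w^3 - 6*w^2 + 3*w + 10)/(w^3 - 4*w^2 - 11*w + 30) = (w + 1)/(w + 3)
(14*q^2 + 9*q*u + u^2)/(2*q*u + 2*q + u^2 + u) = (7*q + u)/(u + 1)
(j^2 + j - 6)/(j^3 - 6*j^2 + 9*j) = (j^2 + j - 6)/(j*(j^2 - 6*j + 9))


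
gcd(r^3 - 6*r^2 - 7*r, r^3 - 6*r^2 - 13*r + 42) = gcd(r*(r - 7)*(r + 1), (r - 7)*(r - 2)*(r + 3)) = r - 7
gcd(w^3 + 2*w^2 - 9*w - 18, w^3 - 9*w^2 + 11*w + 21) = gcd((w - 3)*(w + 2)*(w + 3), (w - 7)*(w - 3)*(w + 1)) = w - 3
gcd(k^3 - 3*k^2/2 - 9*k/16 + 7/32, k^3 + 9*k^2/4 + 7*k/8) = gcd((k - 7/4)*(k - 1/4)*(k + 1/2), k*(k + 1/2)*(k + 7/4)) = k + 1/2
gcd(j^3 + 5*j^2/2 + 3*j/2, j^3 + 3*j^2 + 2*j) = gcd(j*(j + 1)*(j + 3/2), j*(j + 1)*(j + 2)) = j^2 + j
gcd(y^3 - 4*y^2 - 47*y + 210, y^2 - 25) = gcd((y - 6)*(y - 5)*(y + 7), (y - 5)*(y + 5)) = y - 5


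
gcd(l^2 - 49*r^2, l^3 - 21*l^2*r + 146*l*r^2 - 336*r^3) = -l + 7*r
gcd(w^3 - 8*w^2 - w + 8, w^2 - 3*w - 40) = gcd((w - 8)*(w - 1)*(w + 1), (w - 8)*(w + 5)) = w - 8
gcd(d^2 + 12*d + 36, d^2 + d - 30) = d + 6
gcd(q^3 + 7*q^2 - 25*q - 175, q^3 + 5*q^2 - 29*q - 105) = q^2 + 2*q - 35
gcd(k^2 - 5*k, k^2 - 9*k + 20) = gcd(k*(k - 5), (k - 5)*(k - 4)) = k - 5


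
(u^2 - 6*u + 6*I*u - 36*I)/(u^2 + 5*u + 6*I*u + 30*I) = (u - 6)/(u + 5)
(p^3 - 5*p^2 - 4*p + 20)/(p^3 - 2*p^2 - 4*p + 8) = (p - 5)/(p - 2)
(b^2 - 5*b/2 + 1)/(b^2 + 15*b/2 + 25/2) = (2*b^2 - 5*b + 2)/(2*b^2 + 15*b + 25)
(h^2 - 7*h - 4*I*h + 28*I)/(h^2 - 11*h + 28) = (h - 4*I)/(h - 4)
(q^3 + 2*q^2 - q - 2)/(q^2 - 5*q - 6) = (q^2 + q - 2)/(q - 6)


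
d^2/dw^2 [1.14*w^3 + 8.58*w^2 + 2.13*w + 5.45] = 6.84*w + 17.16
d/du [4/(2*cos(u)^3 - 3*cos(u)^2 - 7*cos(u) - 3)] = 16*(6*cos(u)^2 - 6*cos(u) - 7)*sin(u)/(11*cos(u) + 3*cos(2*u) - cos(3*u) + 9)^2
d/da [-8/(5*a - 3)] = 40/(5*a - 3)^2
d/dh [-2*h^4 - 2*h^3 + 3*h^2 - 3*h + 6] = -8*h^3 - 6*h^2 + 6*h - 3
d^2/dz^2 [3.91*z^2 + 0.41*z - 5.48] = 7.82000000000000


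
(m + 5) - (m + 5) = 0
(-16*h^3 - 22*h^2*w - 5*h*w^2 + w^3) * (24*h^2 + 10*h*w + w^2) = -384*h^5 - 688*h^4*w - 356*h^3*w^2 - 48*h^2*w^3 + 5*h*w^4 + w^5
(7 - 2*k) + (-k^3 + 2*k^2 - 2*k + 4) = -k^3 + 2*k^2 - 4*k + 11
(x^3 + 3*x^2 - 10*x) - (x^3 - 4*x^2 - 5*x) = 7*x^2 - 5*x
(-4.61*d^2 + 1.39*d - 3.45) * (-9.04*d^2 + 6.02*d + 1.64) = 41.6744*d^4 - 40.3178*d^3 + 31.9954*d^2 - 18.4894*d - 5.658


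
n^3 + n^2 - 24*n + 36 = (n - 3)*(n - 2)*(n + 6)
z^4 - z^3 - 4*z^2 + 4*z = z*(z - 2)*(z - 1)*(z + 2)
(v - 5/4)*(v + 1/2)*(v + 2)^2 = v^4 + 13*v^3/4 + 3*v^2/8 - 11*v/2 - 5/2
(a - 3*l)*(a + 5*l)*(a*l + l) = a^3*l + 2*a^2*l^2 + a^2*l - 15*a*l^3 + 2*a*l^2 - 15*l^3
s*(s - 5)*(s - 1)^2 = s^4 - 7*s^3 + 11*s^2 - 5*s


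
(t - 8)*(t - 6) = t^2 - 14*t + 48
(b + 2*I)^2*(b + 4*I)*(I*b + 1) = I*b^4 - 7*b^3 - 12*I*b^2 - 4*b - 16*I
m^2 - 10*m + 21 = (m - 7)*(m - 3)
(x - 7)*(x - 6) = x^2 - 13*x + 42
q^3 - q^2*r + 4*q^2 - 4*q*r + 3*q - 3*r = (q + 1)*(q + 3)*(q - r)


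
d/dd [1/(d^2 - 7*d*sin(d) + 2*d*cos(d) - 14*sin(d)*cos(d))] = (2*d*sin(d) + 7*d*cos(d) - 2*d + 7*sin(d) - 2*cos(d) + 14*cos(2*d))/((d - 7*sin(d))^2*(d + 2*cos(d))^2)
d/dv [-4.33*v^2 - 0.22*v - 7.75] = -8.66*v - 0.22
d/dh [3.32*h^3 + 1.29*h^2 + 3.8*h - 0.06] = 9.96*h^2 + 2.58*h + 3.8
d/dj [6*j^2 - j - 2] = 12*j - 1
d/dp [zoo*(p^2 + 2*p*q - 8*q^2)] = zoo*(p + q)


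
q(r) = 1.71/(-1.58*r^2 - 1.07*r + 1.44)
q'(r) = 1.71*(3.16*r + 1.07)/(-1.58*r^2 - 1.07*r + 1.44)^2 = (5.4036*r + 1.8297)/(1.58*r^2 + 1.07*r - 1.44)^2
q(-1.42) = -7.55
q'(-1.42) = -113.89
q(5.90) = -0.03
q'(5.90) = 0.01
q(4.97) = -0.04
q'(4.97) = 0.02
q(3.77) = -0.07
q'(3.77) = 0.04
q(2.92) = -0.11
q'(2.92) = 0.08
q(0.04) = 1.23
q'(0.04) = 1.05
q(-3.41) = -0.13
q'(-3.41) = -0.09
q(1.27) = -0.69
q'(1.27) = 1.43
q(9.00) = -0.01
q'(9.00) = 0.00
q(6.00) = -0.03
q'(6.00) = 0.01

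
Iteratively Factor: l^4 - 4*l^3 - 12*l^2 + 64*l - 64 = (l + 4)*(l^3 - 8*l^2 + 20*l - 16) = (l - 2)*(l + 4)*(l^2 - 6*l + 8) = (l - 4)*(l - 2)*(l + 4)*(l - 2)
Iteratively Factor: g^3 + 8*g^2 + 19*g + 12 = (g + 4)*(g^2 + 4*g + 3) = (g + 1)*(g + 4)*(g + 3)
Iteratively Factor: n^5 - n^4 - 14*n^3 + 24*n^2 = (n - 2)*(n^4 + n^3 - 12*n^2) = (n - 3)*(n - 2)*(n^3 + 4*n^2) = (n - 3)*(n - 2)*(n + 4)*(n^2) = n*(n - 3)*(n - 2)*(n + 4)*(n)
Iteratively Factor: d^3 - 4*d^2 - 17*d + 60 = (d - 3)*(d^2 - d - 20) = (d - 3)*(d + 4)*(d - 5)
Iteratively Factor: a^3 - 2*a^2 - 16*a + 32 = (a + 4)*(a^2 - 6*a + 8) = (a - 4)*(a + 4)*(a - 2)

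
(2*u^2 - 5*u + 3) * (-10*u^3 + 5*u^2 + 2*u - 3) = -20*u^5 + 60*u^4 - 51*u^3 - u^2 + 21*u - 9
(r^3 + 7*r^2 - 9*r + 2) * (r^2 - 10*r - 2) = r^5 - 3*r^4 - 81*r^3 + 78*r^2 - 2*r - 4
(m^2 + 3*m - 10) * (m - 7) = m^3 - 4*m^2 - 31*m + 70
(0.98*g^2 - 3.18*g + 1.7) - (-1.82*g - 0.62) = 0.98*g^2 - 1.36*g + 2.32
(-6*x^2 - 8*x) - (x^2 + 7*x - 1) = -7*x^2 - 15*x + 1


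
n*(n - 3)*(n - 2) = n^3 - 5*n^2 + 6*n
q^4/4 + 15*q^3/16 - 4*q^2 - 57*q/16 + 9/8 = (q/4 + 1/4)*(q - 3)*(q - 1/4)*(q + 6)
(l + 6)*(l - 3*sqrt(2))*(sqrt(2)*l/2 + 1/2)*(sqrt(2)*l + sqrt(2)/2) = l^4 - 5*sqrt(2)*l^3/2 + 13*l^3/2 - 65*sqrt(2)*l^2/4 - 39*l/2 - 15*sqrt(2)*l/2 - 9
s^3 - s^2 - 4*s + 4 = (s - 2)*(s - 1)*(s + 2)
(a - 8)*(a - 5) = a^2 - 13*a + 40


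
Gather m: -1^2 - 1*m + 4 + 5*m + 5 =4*m + 8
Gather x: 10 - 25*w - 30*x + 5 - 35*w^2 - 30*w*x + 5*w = -35*w^2 - 20*w + x*(-30*w - 30) + 15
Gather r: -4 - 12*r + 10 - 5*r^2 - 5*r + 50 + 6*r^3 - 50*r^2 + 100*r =6*r^3 - 55*r^2 + 83*r + 56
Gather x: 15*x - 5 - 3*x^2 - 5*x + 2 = -3*x^2 + 10*x - 3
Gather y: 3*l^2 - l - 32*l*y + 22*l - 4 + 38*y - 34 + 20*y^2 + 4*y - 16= 3*l^2 + 21*l + 20*y^2 + y*(42 - 32*l) - 54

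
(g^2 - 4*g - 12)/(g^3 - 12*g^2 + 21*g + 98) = (g - 6)/(g^2 - 14*g + 49)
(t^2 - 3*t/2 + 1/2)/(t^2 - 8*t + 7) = (t - 1/2)/(t - 7)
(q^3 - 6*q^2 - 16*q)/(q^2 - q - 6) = q*(q - 8)/(q - 3)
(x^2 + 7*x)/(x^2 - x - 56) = x/(x - 8)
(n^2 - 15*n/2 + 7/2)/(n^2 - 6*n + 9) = (2*n^2 - 15*n + 7)/(2*(n^2 - 6*n + 9))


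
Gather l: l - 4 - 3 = l - 7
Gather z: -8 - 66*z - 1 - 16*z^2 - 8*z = -16*z^2 - 74*z - 9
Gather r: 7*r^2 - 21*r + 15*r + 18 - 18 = 7*r^2 - 6*r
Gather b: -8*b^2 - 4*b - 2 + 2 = -8*b^2 - 4*b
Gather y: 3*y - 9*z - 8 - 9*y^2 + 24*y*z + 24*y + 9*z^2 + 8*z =-9*y^2 + y*(24*z + 27) + 9*z^2 - z - 8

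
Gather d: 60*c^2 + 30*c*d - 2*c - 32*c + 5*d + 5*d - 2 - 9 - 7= 60*c^2 - 34*c + d*(30*c + 10) - 18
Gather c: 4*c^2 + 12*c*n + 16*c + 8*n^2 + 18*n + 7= 4*c^2 + c*(12*n + 16) + 8*n^2 + 18*n + 7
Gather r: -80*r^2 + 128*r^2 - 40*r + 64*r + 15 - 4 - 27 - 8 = 48*r^2 + 24*r - 24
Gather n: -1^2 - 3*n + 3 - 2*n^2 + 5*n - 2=-2*n^2 + 2*n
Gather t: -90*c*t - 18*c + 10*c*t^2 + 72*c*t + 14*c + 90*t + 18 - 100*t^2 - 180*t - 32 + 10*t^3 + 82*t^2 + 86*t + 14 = -4*c + 10*t^3 + t^2*(10*c - 18) + t*(-18*c - 4)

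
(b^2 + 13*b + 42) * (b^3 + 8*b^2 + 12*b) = b^5 + 21*b^4 + 158*b^3 + 492*b^2 + 504*b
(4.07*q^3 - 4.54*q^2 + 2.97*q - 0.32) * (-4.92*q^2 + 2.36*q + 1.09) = -20.0244*q^5 + 31.942*q^4 - 20.8905*q^3 + 3.635*q^2 + 2.4821*q - 0.3488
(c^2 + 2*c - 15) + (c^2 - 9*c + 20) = 2*c^2 - 7*c + 5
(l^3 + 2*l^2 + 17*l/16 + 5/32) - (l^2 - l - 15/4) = l^3 + l^2 + 33*l/16 + 125/32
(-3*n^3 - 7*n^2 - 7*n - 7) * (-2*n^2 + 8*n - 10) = 6*n^5 - 10*n^4 - 12*n^3 + 28*n^2 + 14*n + 70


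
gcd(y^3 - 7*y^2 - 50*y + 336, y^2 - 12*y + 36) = y - 6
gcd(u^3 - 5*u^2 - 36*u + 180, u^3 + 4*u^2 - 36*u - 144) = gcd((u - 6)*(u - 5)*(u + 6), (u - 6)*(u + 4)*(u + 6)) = u^2 - 36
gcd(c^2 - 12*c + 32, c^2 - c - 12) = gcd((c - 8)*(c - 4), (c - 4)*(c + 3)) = c - 4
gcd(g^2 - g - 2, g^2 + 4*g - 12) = g - 2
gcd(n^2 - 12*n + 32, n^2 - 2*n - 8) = n - 4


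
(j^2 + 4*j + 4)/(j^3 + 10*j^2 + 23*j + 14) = (j + 2)/(j^2 + 8*j + 7)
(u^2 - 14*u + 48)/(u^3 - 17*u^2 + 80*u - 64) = (u - 6)/(u^2 - 9*u + 8)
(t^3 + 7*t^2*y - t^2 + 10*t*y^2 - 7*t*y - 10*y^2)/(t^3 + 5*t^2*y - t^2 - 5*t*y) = (t + 2*y)/t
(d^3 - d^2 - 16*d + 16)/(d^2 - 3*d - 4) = (d^2 + 3*d - 4)/(d + 1)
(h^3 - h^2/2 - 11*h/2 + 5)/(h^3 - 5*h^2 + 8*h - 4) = (h + 5/2)/(h - 2)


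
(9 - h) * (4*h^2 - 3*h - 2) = -4*h^3 + 39*h^2 - 25*h - 18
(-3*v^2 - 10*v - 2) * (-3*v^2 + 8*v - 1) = 9*v^4 + 6*v^3 - 71*v^2 - 6*v + 2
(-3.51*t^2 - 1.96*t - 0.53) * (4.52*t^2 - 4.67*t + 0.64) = -15.8652*t^4 + 7.5325*t^3 + 4.5112*t^2 + 1.2207*t - 0.3392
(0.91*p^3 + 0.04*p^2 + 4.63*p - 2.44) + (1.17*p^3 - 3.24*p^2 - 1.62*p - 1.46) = 2.08*p^3 - 3.2*p^2 + 3.01*p - 3.9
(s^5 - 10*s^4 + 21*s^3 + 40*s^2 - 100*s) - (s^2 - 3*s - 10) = s^5 - 10*s^4 + 21*s^3 + 39*s^2 - 97*s + 10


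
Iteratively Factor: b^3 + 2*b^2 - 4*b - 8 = (b - 2)*(b^2 + 4*b + 4) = (b - 2)*(b + 2)*(b + 2)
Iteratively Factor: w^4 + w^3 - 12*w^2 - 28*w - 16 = (w + 1)*(w^3 - 12*w - 16) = (w + 1)*(w + 2)*(w^2 - 2*w - 8) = (w - 4)*(w + 1)*(w + 2)*(w + 2)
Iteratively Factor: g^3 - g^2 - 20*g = (g - 5)*(g^2 + 4*g) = g*(g - 5)*(g + 4)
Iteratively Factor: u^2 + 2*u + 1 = (u + 1)*(u + 1)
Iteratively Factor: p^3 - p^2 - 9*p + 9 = (p + 3)*(p^2 - 4*p + 3) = (p - 1)*(p + 3)*(p - 3)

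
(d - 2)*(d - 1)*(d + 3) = d^3 - 7*d + 6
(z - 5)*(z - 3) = z^2 - 8*z + 15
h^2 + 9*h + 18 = (h + 3)*(h + 6)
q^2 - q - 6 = (q - 3)*(q + 2)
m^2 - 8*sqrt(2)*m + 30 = (m - 5*sqrt(2))*(m - 3*sqrt(2))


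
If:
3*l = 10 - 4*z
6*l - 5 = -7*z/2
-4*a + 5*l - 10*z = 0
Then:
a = -175/18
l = -10/9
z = 10/3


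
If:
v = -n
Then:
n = -v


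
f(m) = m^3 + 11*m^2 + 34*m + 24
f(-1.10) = -1.42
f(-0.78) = 3.70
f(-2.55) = -7.75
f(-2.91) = -6.43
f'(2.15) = 95.17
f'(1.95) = 88.31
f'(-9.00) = 79.00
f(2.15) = 157.89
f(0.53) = 45.26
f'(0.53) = 46.50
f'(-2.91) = -4.62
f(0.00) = 24.00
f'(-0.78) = 18.67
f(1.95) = 139.54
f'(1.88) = 85.96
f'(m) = 3*m^2 + 22*m + 34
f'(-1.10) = 13.43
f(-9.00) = -120.00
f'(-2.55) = -2.59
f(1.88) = 133.44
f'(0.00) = 34.00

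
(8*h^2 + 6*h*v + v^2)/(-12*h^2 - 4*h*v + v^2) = (4*h + v)/(-6*h + v)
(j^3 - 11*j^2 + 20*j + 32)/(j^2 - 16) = (j^2 - 7*j - 8)/(j + 4)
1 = 1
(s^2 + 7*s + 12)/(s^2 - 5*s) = (s^2 + 7*s + 12)/(s*(s - 5))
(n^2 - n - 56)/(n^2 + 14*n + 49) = (n - 8)/(n + 7)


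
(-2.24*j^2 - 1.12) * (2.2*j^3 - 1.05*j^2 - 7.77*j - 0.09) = -4.928*j^5 + 2.352*j^4 + 14.9408*j^3 + 1.3776*j^2 + 8.7024*j + 0.1008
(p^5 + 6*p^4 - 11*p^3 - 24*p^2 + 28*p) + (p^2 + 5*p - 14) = p^5 + 6*p^4 - 11*p^3 - 23*p^2 + 33*p - 14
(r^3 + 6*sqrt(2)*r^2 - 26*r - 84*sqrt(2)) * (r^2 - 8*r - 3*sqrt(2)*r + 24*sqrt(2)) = r^5 - 8*r^4 + 3*sqrt(2)*r^4 - 62*r^3 - 24*sqrt(2)*r^3 - 6*sqrt(2)*r^2 + 496*r^2 + 48*sqrt(2)*r + 504*r - 4032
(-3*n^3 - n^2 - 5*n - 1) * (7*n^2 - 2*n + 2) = -21*n^5 - n^4 - 39*n^3 + n^2 - 8*n - 2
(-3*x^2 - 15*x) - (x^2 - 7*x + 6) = -4*x^2 - 8*x - 6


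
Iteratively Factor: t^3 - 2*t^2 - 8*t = (t)*(t^2 - 2*t - 8) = t*(t - 4)*(t + 2)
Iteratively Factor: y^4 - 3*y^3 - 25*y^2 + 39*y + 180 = (y - 5)*(y^3 + 2*y^2 - 15*y - 36) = (y - 5)*(y + 3)*(y^2 - y - 12) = (y - 5)*(y + 3)^2*(y - 4)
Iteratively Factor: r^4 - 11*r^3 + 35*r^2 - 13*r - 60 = (r - 3)*(r^3 - 8*r^2 + 11*r + 20) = (r - 4)*(r - 3)*(r^2 - 4*r - 5) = (r - 5)*(r - 4)*(r - 3)*(r + 1)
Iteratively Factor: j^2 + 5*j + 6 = (j + 2)*(j + 3)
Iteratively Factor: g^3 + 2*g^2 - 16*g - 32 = (g - 4)*(g^2 + 6*g + 8) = (g - 4)*(g + 4)*(g + 2)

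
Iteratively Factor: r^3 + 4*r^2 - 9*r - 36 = (r + 4)*(r^2 - 9) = (r + 3)*(r + 4)*(r - 3)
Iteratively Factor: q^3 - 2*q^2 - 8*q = (q)*(q^2 - 2*q - 8) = q*(q + 2)*(q - 4)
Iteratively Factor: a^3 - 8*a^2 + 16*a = (a)*(a^2 - 8*a + 16) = a*(a - 4)*(a - 4)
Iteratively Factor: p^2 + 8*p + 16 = (p + 4)*(p + 4)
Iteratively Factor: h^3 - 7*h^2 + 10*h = (h - 2)*(h^2 - 5*h) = (h - 5)*(h - 2)*(h)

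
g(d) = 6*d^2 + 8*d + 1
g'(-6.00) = -64.00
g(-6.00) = 169.00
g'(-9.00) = -100.00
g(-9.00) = 415.00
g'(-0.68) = -0.16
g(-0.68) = -1.67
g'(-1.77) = -13.24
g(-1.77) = 5.64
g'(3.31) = 47.72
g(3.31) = 93.22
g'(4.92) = 67.04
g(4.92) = 185.60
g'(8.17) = 106.04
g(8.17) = 466.85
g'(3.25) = 47.00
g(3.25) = 90.38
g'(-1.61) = -11.32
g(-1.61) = 3.67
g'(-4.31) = -43.72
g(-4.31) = 77.98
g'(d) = 12*d + 8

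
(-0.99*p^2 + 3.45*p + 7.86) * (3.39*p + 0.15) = -3.3561*p^3 + 11.547*p^2 + 27.1629*p + 1.179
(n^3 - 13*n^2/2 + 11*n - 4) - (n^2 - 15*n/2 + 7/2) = n^3 - 15*n^2/2 + 37*n/2 - 15/2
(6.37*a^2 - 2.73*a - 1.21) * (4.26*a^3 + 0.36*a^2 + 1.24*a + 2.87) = 27.1362*a^5 - 9.3366*a^4 + 1.7614*a^3 + 14.4611*a^2 - 9.3355*a - 3.4727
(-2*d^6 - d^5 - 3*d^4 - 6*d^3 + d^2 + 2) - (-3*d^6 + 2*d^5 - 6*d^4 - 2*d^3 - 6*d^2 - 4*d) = d^6 - 3*d^5 + 3*d^4 - 4*d^3 + 7*d^2 + 4*d + 2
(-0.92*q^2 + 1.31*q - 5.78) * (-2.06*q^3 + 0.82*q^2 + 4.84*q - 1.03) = 1.8952*q^5 - 3.453*q^4 + 8.5282*q^3 + 2.5484*q^2 - 29.3245*q + 5.9534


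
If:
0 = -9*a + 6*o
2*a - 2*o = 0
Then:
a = 0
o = 0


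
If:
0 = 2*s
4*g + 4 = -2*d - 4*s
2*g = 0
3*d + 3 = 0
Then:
No Solution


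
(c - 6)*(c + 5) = c^2 - c - 30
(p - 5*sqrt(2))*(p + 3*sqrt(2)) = p^2 - 2*sqrt(2)*p - 30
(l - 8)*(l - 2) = l^2 - 10*l + 16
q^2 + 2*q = q*(q + 2)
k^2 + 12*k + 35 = (k + 5)*(k + 7)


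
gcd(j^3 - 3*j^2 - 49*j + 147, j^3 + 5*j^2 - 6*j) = 1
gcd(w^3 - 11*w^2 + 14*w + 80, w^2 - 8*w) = w - 8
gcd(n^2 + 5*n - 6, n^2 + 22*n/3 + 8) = n + 6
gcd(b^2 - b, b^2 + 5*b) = b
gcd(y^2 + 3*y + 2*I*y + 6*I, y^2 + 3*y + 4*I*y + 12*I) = y + 3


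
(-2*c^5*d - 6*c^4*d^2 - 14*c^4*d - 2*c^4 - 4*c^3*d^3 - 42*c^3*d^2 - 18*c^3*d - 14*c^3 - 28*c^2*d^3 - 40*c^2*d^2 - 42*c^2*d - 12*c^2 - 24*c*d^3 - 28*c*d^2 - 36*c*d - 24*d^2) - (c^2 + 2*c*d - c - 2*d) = -2*c^5*d - 6*c^4*d^2 - 14*c^4*d - 2*c^4 - 4*c^3*d^3 - 42*c^3*d^2 - 18*c^3*d - 14*c^3 - 28*c^2*d^3 - 40*c^2*d^2 - 42*c^2*d - 13*c^2 - 24*c*d^3 - 28*c*d^2 - 38*c*d + c - 24*d^2 + 2*d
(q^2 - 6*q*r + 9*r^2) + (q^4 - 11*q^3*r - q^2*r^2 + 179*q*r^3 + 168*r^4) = q^4 - 11*q^3*r - q^2*r^2 + q^2 + 179*q*r^3 - 6*q*r + 168*r^4 + 9*r^2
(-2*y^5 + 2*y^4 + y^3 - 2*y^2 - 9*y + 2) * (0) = 0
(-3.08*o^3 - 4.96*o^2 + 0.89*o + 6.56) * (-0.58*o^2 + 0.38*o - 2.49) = 1.7864*o^5 + 1.7064*o^4 + 5.2682*o^3 + 8.8838*o^2 + 0.2767*o - 16.3344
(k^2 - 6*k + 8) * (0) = 0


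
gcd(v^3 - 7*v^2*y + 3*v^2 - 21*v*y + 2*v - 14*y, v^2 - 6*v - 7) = v + 1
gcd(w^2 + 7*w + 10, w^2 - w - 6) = w + 2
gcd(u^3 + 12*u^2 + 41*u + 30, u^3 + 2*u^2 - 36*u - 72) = u + 6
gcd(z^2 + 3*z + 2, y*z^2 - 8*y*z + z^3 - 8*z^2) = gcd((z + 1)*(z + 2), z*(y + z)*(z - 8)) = 1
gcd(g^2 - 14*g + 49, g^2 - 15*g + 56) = g - 7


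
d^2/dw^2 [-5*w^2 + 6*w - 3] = -10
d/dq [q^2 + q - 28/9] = 2*q + 1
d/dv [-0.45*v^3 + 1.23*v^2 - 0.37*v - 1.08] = -1.35*v^2 + 2.46*v - 0.37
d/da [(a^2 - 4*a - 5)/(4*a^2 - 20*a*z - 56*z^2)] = (2*(2 - a)*(-a^2 + 5*a*z + 14*z^2) + (2*a - 5*z)*(-a^2 + 4*a + 5))/(4*(-a^2 + 5*a*z + 14*z^2)^2)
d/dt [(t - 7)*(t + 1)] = 2*t - 6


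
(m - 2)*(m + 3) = m^2 + m - 6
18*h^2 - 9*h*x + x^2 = (-6*h + x)*(-3*h + x)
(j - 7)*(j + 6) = j^2 - j - 42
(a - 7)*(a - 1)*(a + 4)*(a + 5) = a^4 + a^3 - 45*a^2 - 97*a + 140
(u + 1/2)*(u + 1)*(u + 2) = u^3 + 7*u^2/2 + 7*u/2 + 1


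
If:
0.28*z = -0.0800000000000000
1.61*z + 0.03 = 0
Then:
No Solution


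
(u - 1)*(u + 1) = u^2 - 1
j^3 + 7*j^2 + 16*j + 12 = (j + 2)^2*(j + 3)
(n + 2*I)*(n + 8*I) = n^2 + 10*I*n - 16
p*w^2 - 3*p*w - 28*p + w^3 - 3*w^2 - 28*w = (p + w)*(w - 7)*(w + 4)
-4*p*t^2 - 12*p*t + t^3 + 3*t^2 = t*(-4*p + t)*(t + 3)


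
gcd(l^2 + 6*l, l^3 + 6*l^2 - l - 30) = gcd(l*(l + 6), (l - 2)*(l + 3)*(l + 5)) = 1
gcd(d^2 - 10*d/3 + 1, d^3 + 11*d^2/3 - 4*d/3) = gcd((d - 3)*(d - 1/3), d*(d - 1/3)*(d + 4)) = d - 1/3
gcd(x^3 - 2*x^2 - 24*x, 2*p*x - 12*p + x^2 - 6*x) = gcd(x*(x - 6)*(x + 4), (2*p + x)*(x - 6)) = x - 6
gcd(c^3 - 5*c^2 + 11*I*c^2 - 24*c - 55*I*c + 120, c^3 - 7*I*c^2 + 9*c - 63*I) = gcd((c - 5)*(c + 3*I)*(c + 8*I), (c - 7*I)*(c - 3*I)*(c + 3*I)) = c + 3*I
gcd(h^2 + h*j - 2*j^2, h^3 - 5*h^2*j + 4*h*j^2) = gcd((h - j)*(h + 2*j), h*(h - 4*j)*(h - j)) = h - j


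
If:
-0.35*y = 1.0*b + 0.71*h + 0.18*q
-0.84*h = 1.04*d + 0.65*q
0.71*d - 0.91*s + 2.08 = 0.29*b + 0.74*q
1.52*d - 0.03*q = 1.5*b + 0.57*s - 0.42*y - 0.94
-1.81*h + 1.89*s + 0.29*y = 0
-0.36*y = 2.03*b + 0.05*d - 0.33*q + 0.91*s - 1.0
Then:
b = -5.82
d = -2.45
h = 11.03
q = -10.34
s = 10.64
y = -0.45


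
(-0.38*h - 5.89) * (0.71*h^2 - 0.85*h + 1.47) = -0.2698*h^3 - 3.8589*h^2 + 4.4479*h - 8.6583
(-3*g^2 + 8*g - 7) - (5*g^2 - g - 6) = -8*g^2 + 9*g - 1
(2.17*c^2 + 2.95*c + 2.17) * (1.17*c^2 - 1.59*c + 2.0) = 2.5389*c^4 + 0.00119999999999987*c^3 + 2.1884*c^2 + 2.4497*c + 4.34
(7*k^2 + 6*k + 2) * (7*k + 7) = 49*k^3 + 91*k^2 + 56*k + 14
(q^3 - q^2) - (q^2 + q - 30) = q^3 - 2*q^2 - q + 30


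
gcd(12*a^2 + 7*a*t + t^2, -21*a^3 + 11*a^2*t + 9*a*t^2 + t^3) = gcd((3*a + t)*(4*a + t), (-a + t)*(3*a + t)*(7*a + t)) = 3*a + t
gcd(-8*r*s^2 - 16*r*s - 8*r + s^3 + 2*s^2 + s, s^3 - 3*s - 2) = s^2 + 2*s + 1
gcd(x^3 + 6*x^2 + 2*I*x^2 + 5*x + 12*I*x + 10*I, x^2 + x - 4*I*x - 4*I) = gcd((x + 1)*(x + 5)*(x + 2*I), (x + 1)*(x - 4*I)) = x + 1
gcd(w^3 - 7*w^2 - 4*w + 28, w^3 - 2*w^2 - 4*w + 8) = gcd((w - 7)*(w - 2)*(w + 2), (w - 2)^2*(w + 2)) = w^2 - 4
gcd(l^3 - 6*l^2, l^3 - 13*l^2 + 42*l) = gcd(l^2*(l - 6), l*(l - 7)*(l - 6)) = l^2 - 6*l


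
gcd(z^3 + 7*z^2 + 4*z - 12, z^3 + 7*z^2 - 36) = z + 6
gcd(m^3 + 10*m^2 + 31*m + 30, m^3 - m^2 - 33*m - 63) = m + 3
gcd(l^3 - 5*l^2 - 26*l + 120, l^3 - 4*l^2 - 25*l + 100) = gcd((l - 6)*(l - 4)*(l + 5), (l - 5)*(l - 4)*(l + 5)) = l^2 + l - 20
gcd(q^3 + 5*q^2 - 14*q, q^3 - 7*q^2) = q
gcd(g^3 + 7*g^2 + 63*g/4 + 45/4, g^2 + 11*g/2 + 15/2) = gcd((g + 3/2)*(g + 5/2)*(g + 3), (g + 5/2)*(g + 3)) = g^2 + 11*g/2 + 15/2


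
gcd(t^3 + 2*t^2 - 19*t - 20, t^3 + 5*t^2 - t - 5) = t^2 + 6*t + 5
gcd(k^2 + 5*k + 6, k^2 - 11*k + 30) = 1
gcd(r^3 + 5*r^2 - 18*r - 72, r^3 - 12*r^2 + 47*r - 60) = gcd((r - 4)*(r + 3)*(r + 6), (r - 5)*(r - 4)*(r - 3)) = r - 4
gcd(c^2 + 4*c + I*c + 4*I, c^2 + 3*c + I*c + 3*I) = c + I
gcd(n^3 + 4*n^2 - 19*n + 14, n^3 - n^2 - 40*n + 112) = n + 7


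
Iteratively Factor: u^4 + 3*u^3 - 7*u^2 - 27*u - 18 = (u - 3)*(u^3 + 6*u^2 + 11*u + 6) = (u - 3)*(u + 3)*(u^2 + 3*u + 2) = (u - 3)*(u + 2)*(u + 3)*(u + 1)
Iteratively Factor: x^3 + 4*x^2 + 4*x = (x + 2)*(x^2 + 2*x) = (x + 2)^2*(x)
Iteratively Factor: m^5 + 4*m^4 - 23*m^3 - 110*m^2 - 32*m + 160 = (m + 4)*(m^4 - 23*m^2 - 18*m + 40) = (m + 4)^2*(m^3 - 4*m^2 - 7*m + 10) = (m - 1)*(m + 4)^2*(m^2 - 3*m - 10) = (m - 5)*(m - 1)*(m + 4)^2*(m + 2)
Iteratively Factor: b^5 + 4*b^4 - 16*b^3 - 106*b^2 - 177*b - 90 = (b + 1)*(b^4 + 3*b^3 - 19*b^2 - 87*b - 90) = (b + 1)*(b + 3)*(b^3 - 19*b - 30) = (b + 1)*(b + 3)^2*(b^2 - 3*b - 10) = (b - 5)*(b + 1)*(b + 3)^2*(b + 2)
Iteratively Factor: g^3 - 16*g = (g)*(g^2 - 16) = g*(g + 4)*(g - 4)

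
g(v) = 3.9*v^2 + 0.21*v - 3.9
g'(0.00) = 0.21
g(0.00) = -3.90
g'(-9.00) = -69.99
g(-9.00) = 310.11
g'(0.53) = 4.34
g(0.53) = -2.69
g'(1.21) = 9.65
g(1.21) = 2.06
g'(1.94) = 15.34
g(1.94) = 11.19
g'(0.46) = 3.80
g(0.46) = -2.98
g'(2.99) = 23.53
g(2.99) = 31.59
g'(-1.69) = -12.97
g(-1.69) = 6.88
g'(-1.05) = -7.98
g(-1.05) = 0.18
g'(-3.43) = -26.54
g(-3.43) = 41.26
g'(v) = 7.8*v + 0.21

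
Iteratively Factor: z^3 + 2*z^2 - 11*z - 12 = (z - 3)*(z^2 + 5*z + 4) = (z - 3)*(z + 1)*(z + 4)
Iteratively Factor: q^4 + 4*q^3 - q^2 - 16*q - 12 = (q + 2)*(q^3 + 2*q^2 - 5*q - 6) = (q + 2)*(q + 3)*(q^2 - q - 2) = (q + 1)*(q + 2)*(q + 3)*(q - 2)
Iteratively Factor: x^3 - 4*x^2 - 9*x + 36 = (x - 3)*(x^2 - x - 12) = (x - 4)*(x - 3)*(x + 3)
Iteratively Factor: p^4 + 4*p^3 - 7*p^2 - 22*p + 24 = (p + 3)*(p^3 + p^2 - 10*p + 8) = (p - 2)*(p + 3)*(p^2 + 3*p - 4) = (p - 2)*(p + 3)*(p + 4)*(p - 1)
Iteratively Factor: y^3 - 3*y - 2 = (y - 2)*(y^2 + 2*y + 1) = (y - 2)*(y + 1)*(y + 1)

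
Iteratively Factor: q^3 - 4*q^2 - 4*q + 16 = (q - 2)*(q^2 - 2*q - 8) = (q - 2)*(q + 2)*(q - 4)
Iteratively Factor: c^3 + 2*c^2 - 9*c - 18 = (c + 2)*(c^2 - 9) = (c - 3)*(c + 2)*(c + 3)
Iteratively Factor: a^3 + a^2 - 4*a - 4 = (a + 1)*(a^2 - 4) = (a + 1)*(a + 2)*(a - 2)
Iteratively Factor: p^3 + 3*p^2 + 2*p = (p + 1)*(p^2 + 2*p) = (p + 1)*(p + 2)*(p)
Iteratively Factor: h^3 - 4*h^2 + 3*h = (h)*(h^2 - 4*h + 3) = h*(h - 1)*(h - 3)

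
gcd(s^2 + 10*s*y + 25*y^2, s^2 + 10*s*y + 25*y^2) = s^2 + 10*s*y + 25*y^2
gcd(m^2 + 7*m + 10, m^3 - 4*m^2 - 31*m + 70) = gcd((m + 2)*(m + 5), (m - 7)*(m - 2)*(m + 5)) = m + 5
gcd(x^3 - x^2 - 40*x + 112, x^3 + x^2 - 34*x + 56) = x^2 + 3*x - 28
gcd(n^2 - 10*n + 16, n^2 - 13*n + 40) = n - 8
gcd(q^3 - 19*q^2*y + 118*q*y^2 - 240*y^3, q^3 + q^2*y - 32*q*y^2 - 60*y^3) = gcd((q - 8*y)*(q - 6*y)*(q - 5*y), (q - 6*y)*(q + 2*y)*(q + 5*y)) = -q + 6*y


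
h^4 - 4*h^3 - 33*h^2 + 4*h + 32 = (h - 8)*(h - 1)*(h + 1)*(h + 4)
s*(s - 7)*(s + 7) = s^3 - 49*s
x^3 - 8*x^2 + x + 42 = (x - 7)*(x - 3)*(x + 2)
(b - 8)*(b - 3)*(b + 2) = b^3 - 9*b^2 + 2*b + 48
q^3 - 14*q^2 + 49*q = q*(q - 7)^2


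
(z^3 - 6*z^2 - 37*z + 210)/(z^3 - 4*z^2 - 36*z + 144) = (z^2 - 12*z + 35)/(z^2 - 10*z + 24)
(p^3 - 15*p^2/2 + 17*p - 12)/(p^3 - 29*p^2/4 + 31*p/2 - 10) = 2*(2*p - 3)/(4*p - 5)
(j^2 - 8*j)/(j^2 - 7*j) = (j - 8)/(j - 7)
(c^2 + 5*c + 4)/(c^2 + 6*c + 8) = (c + 1)/(c + 2)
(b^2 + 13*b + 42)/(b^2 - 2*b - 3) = (b^2 + 13*b + 42)/(b^2 - 2*b - 3)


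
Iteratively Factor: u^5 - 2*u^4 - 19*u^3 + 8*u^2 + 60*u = (u)*(u^4 - 2*u^3 - 19*u^2 + 8*u + 60) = u*(u + 2)*(u^3 - 4*u^2 - 11*u + 30) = u*(u - 2)*(u + 2)*(u^2 - 2*u - 15) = u*(u - 5)*(u - 2)*(u + 2)*(u + 3)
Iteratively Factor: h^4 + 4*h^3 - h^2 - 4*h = (h + 4)*(h^3 - h) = (h - 1)*(h + 4)*(h^2 + h) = (h - 1)*(h + 1)*(h + 4)*(h)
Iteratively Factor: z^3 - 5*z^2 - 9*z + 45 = (z - 5)*(z^2 - 9) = (z - 5)*(z - 3)*(z + 3)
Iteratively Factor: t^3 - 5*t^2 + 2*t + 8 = (t + 1)*(t^2 - 6*t + 8) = (t - 4)*(t + 1)*(t - 2)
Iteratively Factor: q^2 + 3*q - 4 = (q + 4)*(q - 1)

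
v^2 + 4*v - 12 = (v - 2)*(v + 6)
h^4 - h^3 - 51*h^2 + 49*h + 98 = (h - 7)*(h - 2)*(h + 1)*(h + 7)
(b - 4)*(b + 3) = b^2 - b - 12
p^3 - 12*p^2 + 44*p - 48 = (p - 6)*(p - 4)*(p - 2)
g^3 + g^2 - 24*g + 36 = (g - 3)*(g - 2)*(g + 6)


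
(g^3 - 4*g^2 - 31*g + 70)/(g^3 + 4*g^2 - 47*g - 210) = (g - 2)/(g + 6)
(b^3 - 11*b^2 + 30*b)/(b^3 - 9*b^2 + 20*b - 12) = b*(b - 5)/(b^2 - 3*b + 2)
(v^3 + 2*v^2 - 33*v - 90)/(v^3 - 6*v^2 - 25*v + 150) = (v + 3)/(v - 5)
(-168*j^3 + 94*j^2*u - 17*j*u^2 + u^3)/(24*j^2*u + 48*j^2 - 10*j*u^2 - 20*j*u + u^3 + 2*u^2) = (-7*j + u)/(u + 2)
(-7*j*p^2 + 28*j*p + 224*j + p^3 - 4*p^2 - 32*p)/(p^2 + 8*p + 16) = (-7*j*p + 56*j + p^2 - 8*p)/(p + 4)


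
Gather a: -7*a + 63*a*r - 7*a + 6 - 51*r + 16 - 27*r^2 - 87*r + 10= a*(63*r - 14) - 27*r^2 - 138*r + 32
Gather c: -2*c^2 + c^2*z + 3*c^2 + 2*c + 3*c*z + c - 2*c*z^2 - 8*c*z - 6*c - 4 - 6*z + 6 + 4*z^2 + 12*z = c^2*(z + 1) + c*(-2*z^2 - 5*z - 3) + 4*z^2 + 6*z + 2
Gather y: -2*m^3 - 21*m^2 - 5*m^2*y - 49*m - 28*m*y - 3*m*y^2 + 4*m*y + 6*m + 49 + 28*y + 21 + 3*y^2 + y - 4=-2*m^3 - 21*m^2 - 43*m + y^2*(3 - 3*m) + y*(-5*m^2 - 24*m + 29) + 66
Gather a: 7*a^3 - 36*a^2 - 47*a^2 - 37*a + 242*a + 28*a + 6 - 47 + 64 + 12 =7*a^3 - 83*a^2 + 233*a + 35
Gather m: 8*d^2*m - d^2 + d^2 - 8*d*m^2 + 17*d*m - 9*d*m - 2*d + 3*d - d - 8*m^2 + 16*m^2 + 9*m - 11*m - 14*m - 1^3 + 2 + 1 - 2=m^2*(8 - 8*d) + m*(8*d^2 + 8*d - 16)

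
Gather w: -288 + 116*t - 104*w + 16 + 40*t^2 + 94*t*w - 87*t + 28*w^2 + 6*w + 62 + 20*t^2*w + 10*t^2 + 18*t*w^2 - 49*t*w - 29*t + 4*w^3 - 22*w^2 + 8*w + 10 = 50*t^2 + 4*w^3 + w^2*(18*t + 6) + w*(20*t^2 + 45*t - 90) - 200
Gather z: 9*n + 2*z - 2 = 9*n + 2*z - 2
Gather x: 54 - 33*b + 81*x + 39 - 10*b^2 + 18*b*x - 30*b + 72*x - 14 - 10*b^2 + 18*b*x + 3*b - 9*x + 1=-20*b^2 - 60*b + x*(36*b + 144) + 80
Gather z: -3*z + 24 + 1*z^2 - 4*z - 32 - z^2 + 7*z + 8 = 0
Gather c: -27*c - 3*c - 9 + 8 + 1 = -30*c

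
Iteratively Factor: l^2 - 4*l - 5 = (l - 5)*(l + 1)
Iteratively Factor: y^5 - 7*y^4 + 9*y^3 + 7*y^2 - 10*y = (y - 1)*(y^4 - 6*y^3 + 3*y^2 + 10*y) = y*(y - 1)*(y^3 - 6*y^2 + 3*y + 10) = y*(y - 1)*(y + 1)*(y^2 - 7*y + 10) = y*(y - 2)*(y - 1)*(y + 1)*(y - 5)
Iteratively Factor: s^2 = (s)*(s)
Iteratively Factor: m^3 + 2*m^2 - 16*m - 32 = (m + 2)*(m^2 - 16) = (m - 4)*(m + 2)*(m + 4)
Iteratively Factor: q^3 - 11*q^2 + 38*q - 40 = (q - 5)*(q^2 - 6*q + 8) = (q - 5)*(q - 4)*(q - 2)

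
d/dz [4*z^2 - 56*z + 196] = 8*z - 56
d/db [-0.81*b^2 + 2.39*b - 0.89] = 2.39 - 1.62*b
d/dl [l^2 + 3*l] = 2*l + 3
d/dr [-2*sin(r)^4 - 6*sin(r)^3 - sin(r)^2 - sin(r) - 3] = (-8*sin(r) + 2*sin(3*r) + 9*cos(2*r) - 10)*cos(r)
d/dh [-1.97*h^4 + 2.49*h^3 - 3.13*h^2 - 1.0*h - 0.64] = -7.88*h^3 + 7.47*h^2 - 6.26*h - 1.0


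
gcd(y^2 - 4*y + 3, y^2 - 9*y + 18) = y - 3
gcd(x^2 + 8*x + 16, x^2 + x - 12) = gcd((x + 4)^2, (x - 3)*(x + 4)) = x + 4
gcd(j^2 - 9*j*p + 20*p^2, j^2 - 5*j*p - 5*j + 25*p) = -j + 5*p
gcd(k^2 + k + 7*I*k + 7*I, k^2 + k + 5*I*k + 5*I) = k + 1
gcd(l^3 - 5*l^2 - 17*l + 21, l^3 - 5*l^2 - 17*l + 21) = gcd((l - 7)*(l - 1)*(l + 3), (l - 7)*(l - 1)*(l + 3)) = l^3 - 5*l^2 - 17*l + 21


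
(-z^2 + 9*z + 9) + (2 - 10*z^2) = -11*z^2 + 9*z + 11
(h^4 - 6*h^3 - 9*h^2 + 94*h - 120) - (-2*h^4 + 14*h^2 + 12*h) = 3*h^4 - 6*h^3 - 23*h^2 + 82*h - 120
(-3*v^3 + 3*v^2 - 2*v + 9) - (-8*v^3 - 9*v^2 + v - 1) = 5*v^3 + 12*v^2 - 3*v + 10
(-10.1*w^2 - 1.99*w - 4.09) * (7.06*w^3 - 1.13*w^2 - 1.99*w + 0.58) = -71.306*w^5 - 2.6364*w^4 - 6.5277*w^3 + 2.7238*w^2 + 6.9849*w - 2.3722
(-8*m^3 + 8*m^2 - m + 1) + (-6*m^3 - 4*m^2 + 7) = -14*m^3 + 4*m^2 - m + 8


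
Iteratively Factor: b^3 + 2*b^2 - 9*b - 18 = (b + 3)*(b^2 - b - 6) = (b - 3)*(b + 3)*(b + 2)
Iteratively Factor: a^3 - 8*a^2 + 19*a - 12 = (a - 1)*(a^2 - 7*a + 12) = (a - 4)*(a - 1)*(a - 3)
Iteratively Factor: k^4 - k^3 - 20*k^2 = (k)*(k^3 - k^2 - 20*k) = k*(k - 5)*(k^2 + 4*k) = k^2*(k - 5)*(k + 4)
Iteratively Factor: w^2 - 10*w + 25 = (w - 5)*(w - 5)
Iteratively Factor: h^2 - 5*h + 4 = (h - 4)*(h - 1)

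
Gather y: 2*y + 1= 2*y + 1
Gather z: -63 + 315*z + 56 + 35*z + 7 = 350*z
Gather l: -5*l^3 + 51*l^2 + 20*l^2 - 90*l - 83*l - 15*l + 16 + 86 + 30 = -5*l^3 + 71*l^2 - 188*l + 132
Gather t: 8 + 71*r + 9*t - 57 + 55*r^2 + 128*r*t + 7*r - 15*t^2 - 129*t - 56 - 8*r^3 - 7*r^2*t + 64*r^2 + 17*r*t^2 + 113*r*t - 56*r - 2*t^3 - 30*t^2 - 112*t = -8*r^3 + 119*r^2 + 22*r - 2*t^3 + t^2*(17*r - 45) + t*(-7*r^2 + 241*r - 232) - 105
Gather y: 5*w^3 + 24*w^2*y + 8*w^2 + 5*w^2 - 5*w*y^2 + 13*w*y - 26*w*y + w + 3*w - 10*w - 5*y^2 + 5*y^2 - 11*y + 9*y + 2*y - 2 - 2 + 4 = 5*w^3 + 13*w^2 - 5*w*y^2 - 6*w + y*(24*w^2 - 13*w)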